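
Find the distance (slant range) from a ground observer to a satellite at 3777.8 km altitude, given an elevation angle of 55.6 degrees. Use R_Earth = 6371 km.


h = 3777.8 km, el = 55.6 deg
d = -R_E*sin(el) + sqrt((R_E*sin(el))^2 + 2*R_E*h + h^2)
d = -6371.0000*sin(0.9704031) + sqrt((6371.0000*0.8251135)^2 + 2*6371.0000*3777.8 + 3777.8^2)
d = 4232.2707 km

4232.2707 km


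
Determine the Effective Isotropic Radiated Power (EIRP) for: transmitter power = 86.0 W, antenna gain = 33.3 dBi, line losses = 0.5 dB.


Pt = 86.0 W = 19.3450 dBW
EIRP = Pt_dBW + Gt - losses = 19.3450 + 33.3 - 0.5 = 52.1450 dBW

52.1450 dBW


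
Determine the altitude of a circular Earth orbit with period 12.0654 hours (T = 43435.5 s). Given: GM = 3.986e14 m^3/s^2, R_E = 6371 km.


T = 43435.5 s
r = (mu*T^2/(4*pi^2))^(1/3) = (3.986e14 * 43435.5^2 / (4*pi^2))^(1/3)
r = 2.6706834e+07 m = 26706.8337 km
alt = r - R_E = 26706.8337 - 6371 = 20335.8337 km

20335.8337 km


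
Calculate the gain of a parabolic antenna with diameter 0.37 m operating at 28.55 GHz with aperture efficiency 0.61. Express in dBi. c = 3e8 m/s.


lambda = c/f = 3e8 / 2.855e+10 = 0.01050788 m
G = eta*(pi*D/lambda)^2 = 0.61*(pi*0.37/0.01050788)^2
G = 7464.5348 (linear)
G = 10*log10(7464.5348) = 38.7300 dBi

38.7300 dBi


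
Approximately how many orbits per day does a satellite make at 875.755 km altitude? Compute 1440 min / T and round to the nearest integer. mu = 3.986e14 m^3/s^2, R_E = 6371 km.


r = 7.246755e+06 m
T = 2*pi*sqrt(r^3/mu) = 6139.4093 s = 102.3235 min
revs/day = 1440 / 102.3235 = 14.0730
Rounded: 14 revolutions per day

14 revolutions per day


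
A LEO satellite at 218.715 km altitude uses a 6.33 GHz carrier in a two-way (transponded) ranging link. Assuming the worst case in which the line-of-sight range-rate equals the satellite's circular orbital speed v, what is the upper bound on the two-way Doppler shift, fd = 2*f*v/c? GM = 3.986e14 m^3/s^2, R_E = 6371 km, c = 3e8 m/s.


r = 6.589715e+06 m
v = sqrt(mu/r) = 7777.4160 m/s (worst-case radial velocity)
f = 6.33 GHz = 6.33e+09 Hz
fd = 2*f*v/c = 2*6.33e+09*7777.4160/3.0e+08
fd = 328206.9567 Hz

328206.9567 Hz


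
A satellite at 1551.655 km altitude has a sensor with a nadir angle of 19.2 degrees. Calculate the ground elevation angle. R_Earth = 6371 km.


r = R_E + alt = 7922.6550 km
Law of sines in the satellite / Earth-center / ground-point triangle:
  sin(nadir)/R_E = sin(90 + el)/r  =>  cos(el) = (r/R_E)*sin(nadir)
cos(el) = (7922.6550 / 6371.0000) * sin(19.2 deg) = 0.408962
el = arccos(0.408962) = 65.8604 deg
(Earth-central angle = 90 - nadir - el = 4.9396 deg)

65.8604 degrees


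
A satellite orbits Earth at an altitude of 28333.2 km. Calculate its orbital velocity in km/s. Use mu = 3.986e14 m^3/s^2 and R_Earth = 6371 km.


r = R_E + alt = 6371.0 + 28333.2 = 34704.2000 km = 3.47042e+07 m
v = sqrt(mu/r) = sqrt(3.986e14 / 3.47042e+07) = 3389.0473 m/s = 3.3890 km/s

3.3890 km/s


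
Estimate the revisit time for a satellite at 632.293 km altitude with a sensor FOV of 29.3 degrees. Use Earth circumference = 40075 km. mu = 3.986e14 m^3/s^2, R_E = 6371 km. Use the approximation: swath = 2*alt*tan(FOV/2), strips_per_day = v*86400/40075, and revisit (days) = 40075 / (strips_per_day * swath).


swath = 2*632.293*tan(0.2556907) = 330.5787 km
v = sqrt(mu/r) = 7544.2748 m/s = 7.5443 km/s
strips/day = v*86400/40075 = 7.5443*86400/40075 = 16.2651
coverage/day = strips * swath = 16.2651 * 330.5787 = 5376.9074 km
revisit = 40075 / 5376.9074 = 7.4532 days

7.4532 days


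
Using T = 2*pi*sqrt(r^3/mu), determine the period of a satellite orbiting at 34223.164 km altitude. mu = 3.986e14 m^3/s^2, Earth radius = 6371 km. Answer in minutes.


r = 40594.1640 km = 4.0594164e+07 m
T = 2*pi*sqrt(r^3/mu) = 2*pi*sqrt(6.6894561e+22 / 3.986e14)
T = 81396.6674 s = 1356.6111 min

1356.6111 minutes


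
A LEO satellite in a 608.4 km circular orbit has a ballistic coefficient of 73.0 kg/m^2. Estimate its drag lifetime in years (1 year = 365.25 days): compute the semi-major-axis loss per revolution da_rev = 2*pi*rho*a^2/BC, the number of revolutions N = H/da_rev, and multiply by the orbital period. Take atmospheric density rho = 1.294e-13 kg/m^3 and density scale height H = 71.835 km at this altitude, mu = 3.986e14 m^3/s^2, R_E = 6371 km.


a = R_E + alt = 6979.4000 km = 6.9794e+06 m
da_rev = 2*pi*rho*a^2/BC = 2*pi*1.294e-13*(6.9794e+06)^2/73.0 = 0.542534628 m per revolution
N = H/da_rev = 71835.0000 m / 0.542534628 m = 132406.2950 revolutions
P = 2*pi*sqrt(a^3/mu) = 5802.8101 s
lifetime = N*P = 132406.2950 * 5802.8101 = 7.6832858e+08 s = 8892.6919 days
years = 8892.6919 / 365.25 = 24.3469 years

24.3469 years


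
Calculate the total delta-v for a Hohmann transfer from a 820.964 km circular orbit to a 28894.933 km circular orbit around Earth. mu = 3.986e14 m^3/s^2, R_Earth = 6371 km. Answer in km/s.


r1 = 7191.9640 km = 7.191964e+06 m
r2 = 35265.9330 km = 3.5265933e+07 m
dv1 = sqrt(mu/r1)*(sqrt(2*r2/(r1+r2)) - 1) = 2150.6348 m/s
dv2 = sqrt(mu/r2)*(1 - sqrt(2*r1/(r1+r2))) = 1405.1296 m/s
total dv = |dv1| + |dv2| = 2150.6348 + 1405.1296 = 3555.7644 m/s = 3.5558 km/s

3.5558 km/s


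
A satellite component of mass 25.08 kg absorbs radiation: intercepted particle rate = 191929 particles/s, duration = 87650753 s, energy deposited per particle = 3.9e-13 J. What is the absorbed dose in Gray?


Total energy deposited = rate * time * E_per
  = 191929 * 87650753 * 3.9e-13 = 6.5609 J
Dose = E_total / mass = 6.5609 / 25.08
Dose = 0.2615973 Gy

0.2616 Gy


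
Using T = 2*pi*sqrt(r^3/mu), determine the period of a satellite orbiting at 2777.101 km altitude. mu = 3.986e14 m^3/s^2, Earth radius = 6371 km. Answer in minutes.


r = 9148.1010 km = 9.148101e+06 m
T = 2*pi*sqrt(r^3/mu) = 2*pi*sqrt(7.6558401e+20 / 3.986e14)
T = 8707.7840 s = 145.1297 min

145.1297 minutes


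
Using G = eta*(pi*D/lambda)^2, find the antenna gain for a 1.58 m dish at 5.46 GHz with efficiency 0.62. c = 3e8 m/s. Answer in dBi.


lambda = c/f = 3e8 / 5.46e+09 = 0.05494505 m
G = eta*(pi*D/lambda)^2 = 0.62*(pi*1.58/0.05494505)^2
G = 5059.9752 (linear)
G = 10*log10(5059.9752) = 37.0415 dBi

37.0415 dBi


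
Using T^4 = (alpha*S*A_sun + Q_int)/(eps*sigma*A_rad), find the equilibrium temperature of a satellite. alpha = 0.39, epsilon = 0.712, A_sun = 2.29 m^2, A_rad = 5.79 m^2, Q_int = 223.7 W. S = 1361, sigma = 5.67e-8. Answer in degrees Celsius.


Numerator = alpha*S*A_sun + Q_int = 0.39*1361*2.29 + 223.7 = 1439.2091 W
Denominator = eps*sigma*A_rad = 0.712*5.67e-8*5.79 = 2.3374462e-07 W/K^4
T^4 = 6.1571861e+09 K^4
T = 280.1209 K = 6.9709 C

6.9709 degrees Celsius


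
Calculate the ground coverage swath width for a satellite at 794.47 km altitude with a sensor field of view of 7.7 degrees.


FOV = 7.7 deg = 0.1343904 rad
swath = 2 * alt * tan(FOV/2) = 2 * 794.47 * tan(0.06719518)
swath = 2 * 794.47 * 0.06729649
swath = 106.9301 km

106.9301 km


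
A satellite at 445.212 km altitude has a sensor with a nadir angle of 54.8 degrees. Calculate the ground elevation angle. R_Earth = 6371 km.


r = R_E + alt = 6816.2120 km
Law of sines in the satellite / Earth-center / ground-point triangle:
  sin(nadir)/R_E = sin(90 + el)/r  =>  cos(el) = (r/R_E)*sin(nadir)
cos(el) = (6816.2120 / 6371.0000) * sin(54.8 deg) = 0.8742478
el = arccos(0.8742478) = 29.0439 deg
(Earth-central angle = 90 - nadir - el = 6.1561 deg)

29.0439 degrees


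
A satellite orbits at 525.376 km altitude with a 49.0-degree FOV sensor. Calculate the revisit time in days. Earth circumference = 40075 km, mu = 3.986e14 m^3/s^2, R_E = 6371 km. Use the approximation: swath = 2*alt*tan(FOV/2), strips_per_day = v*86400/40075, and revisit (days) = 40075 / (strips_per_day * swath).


swath = 2*525.376*tan(0.4276057) = 478.8553 km
v = sqrt(mu/r) = 7602.5307 m/s = 7.6025 km/s
strips/day = v*86400/40075 = 7.6025*86400/40075 = 16.3907
coverage/day = strips * swath = 16.3907 * 478.8553 = 7848.7893 km
revisit = 40075 / 7848.7893 = 5.1059 days

5.1059 days


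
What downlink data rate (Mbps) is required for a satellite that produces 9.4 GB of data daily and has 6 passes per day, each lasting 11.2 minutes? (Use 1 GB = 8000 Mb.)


total contact time = 6 * 11.2 * 60 = 4032.0000 s
data = 9.4 GB = 75200.0000 Mb
rate = 75200.0000 / 4032.0000 = 18.6508 Mbps

18.6508 Mbps


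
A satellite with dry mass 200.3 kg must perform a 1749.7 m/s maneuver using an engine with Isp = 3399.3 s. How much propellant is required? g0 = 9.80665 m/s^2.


ve = Isp * g0 = 3399.3 * 9.80665 = 33335.745345 m/s
mass ratio = exp(dv/ve) = exp(1749.7/33335.745345) = 1.05388907
m_prop = m_dry * (mr - 1) = 200.3 * (1.05388907 - 1)
m_prop = 10.7940 kg

10.7940 kg


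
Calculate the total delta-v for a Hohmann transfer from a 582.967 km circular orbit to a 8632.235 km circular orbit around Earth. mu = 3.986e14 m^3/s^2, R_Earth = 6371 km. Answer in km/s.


r1 = 6953.9670 km = 6.953967e+06 m
r2 = 15003.2350 km = 1.5003235e+07 m
dv1 = sqrt(mu/r1)*(sqrt(2*r2/(r1+r2)) - 1) = 1279.5869 m/s
dv2 = sqrt(mu/r2)*(1 - sqrt(2*r1/(r1+r2))) = 1052.1566 m/s
total dv = |dv1| + |dv2| = 1279.5869 + 1052.1566 = 2331.7435 m/s = 2.3317 km/s

2.3317 km/s


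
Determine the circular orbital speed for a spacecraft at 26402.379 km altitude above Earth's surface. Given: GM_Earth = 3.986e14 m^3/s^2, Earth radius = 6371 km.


r = R_E + alt = 6371.0 + 26402.379 = 32773.3790 km = 3.2773379e+07 m
v = sqrt(mu/r) = sqrt(3.986e14 / 3.2773379e+07) = 3487.4504 m/s = 3.4875 km/s

3.4875 km/s


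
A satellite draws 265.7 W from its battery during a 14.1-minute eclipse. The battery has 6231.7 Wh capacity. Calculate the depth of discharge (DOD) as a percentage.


E_used = P * t / 60 = 265.7 * 14.1 / 60 = 62.4395 Wh
DOD = E_used / E_total * 100 = 62.4395 / 6231.7 * 100
DOD = 1.0020 %

1.0020 %


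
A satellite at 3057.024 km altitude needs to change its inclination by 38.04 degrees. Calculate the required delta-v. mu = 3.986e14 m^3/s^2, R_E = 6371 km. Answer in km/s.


r = 9428.0240 km = 9.428024e+06 m
V = sqrt(mu/r) = 6502.1698 m/s
di = 38.04 deg = 0.6639232 rad
dV = 2*V*sin(di/2) = 2*6502.1698*sin(0.3319616)
dV = 4238.0907 m/s = 4.2381 km/s

4.2381 km/s


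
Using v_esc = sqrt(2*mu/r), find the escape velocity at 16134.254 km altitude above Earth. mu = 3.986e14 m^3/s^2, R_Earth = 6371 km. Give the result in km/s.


r = 6371.0 + 16134.254 = 22505.2540 km = 2.2505254e+07 m
v_esc = sqrt(2*mu/r) = sqrt(2*3.986e14 / 2.2505254e+07)
v_esc = 5951.7090 m/s = 5.9517 km/s

5.9517 km/s


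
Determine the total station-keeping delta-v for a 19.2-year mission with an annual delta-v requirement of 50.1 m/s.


dV = rate * years = 50.1 * 19.2
dV = 961.9200 m/s

961.9200 m/s


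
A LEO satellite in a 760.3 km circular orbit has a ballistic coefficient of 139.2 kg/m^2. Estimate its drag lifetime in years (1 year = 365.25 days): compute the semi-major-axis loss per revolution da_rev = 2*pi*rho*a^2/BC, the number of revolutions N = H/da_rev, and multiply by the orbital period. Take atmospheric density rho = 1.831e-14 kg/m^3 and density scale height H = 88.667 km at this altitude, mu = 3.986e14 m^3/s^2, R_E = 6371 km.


a = R_E + alt = 7131.3000 km = 7.1313e+06 m
da_rev = 2*pi*rho*a^2/BC = 2*pi*1.831e-14*(7.1313e+06)^2/139.2 = 0.0420306775 m per revolution
N = H/da_rev = 88667.0000 m / 0.0420306775 m = 2.1095782e+06 revolutions
P = 2*pi*sqrt(a^3/mu) = 5993.2760 s
lifetime = N*P = 2.1095782e+06 * 5993.2760 = 1.2643284e+10 s = 146334.3095 days
years = 146334.3095 / 365.25 = 400.6415 years

400.6415 years


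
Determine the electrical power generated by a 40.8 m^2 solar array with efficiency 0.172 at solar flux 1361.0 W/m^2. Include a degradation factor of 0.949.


P = area * eta * S * degradation
P = 40.8 * 0.172 * 1361.0 * 0.949
P = 9063.8550 W

9063.8550 W


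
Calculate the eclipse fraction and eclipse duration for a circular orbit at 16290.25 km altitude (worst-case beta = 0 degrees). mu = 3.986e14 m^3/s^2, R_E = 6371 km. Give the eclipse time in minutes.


r = 22661.2500 km
T = 565.8297 min
Eclipse fraction = arcsin(R_E/r)/pi = arcsin(6371.0000/22661.2500)/pi
= arcsin(0.2811407)/pi = 0.09071277
Eclipse duration = 0.09071277 * 565.8297 = 51.3280 min

51.3280 minutes


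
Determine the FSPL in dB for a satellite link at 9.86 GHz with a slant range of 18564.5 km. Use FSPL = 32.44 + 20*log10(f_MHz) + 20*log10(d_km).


f = 9.86 GHz = 9860.0000 MHz
d = 18564.5 km
FSPL = 32.44 + 20*log10(9860.0000) + 20*log10(18564.5)
FSPL = 32.44 + 79.8775 + 85.3737
FSPL = 197.6912 dB

197.6912 dB


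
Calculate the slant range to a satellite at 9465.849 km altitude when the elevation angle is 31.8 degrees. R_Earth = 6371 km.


h = 9465.849 km, el = 31.8 deg
d = -R_E*sin(el) + sqrt((R_E*sin(el))^2 + 2*R_E*h + h^2)
d = -6371.0000*sin(0.5550147) + sqrt((6371.0000*0.5269558)^2 + 2*6371.0000*9465.849 + 9465.849^2)
d = 11525.2098 km

11525.2098 km


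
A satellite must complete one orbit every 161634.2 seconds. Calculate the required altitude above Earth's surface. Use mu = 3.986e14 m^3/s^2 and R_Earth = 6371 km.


T = 161634.2 s
r = (mu*T^2/(4*pi^2))^(1/3) = (3.986e14 * 161634.2^2 / (4*pi^2))^(1/3)
r = 6.4132971e+07 m = 64132.9708 km
alt = r - R_E = 64132.9708 - 6371 = 57761.9708 km

57761.9708 km


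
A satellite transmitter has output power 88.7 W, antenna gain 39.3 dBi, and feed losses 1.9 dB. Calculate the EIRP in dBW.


Pt = 88.7 W = 19.4792 dBW
EIRP = Pt_dBW + Gt - losses = 19.4792 + 39.3 - 1.9 = 56.8792 dBW

56.8792 dBW


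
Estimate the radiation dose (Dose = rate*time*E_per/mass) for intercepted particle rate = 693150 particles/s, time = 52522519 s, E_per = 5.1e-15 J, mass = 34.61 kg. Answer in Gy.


Total energy deposited = rate * time * E_per
  = 693150 * 52522519 * 5.1e-15 = 0.1856705 J
Dose = E_total / mass = 0.1856705 / 34.61
Dose = 0.005364649 Gy

0.0054 Gy


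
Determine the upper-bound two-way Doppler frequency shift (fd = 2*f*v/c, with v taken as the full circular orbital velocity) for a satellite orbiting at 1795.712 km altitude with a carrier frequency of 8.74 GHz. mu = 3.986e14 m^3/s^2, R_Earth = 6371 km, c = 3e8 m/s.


r = 8.166712e+06 m
v = sqrt(mu/r) = 6986.2645 m/s (worst-case radial velocity)
f = 8.74 GHz = 8.74e+09 Hz
fd = 2*f*v/c = 2*8.74e+09*6986.2645/3.0e+08
fd = 407066.3477 Hz

407066.3477 Hz


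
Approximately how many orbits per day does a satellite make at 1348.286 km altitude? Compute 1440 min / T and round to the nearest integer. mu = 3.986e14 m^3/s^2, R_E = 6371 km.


r = 7.719286e+06 m
T = 2*pi*sqrt(r^3/mu) = 6749.5826 s = 112.4930 min
revs/day = 1440 / 112.4930 = 12.8008
Rounded: 13 revolutions per day

13 revolutions per day


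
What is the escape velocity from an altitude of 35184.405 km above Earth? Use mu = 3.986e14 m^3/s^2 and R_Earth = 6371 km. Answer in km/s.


r = 6371.0 + 35184.405 = 41555.4050 km = 4.1555405e+07 m
v_esc = sqrt(2*mu/r) = sqrt(2*3.986e14 / 4.1555405e+07)
v_esc = 4379.9574 m/s = 4.3800 km/s

4.3800 km/s


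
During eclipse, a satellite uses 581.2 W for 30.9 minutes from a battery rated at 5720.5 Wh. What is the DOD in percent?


E_used = P * t / 60 = 581.2 * 30.9 / 60 = 299.3180 Wh
DOD = E_used / E_total * 100 = 299.3180 / 5720.5 * 100
DOD = 5.2324 %

5.2324 %


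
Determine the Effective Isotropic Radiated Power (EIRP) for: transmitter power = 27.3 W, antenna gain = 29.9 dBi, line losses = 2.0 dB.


Pt = 27.3 W = 14.3616 dBW
EIRP = Pt_dBW + Gt - losses = 14.3616 + 29.9 - 2.0 = 42.2616 dBW

42.2616 dBW


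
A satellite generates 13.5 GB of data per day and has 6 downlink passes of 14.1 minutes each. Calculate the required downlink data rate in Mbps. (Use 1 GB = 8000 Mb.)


total contact time = 6 * 14.1 * 60 = 5076.0000 s
data = 13.5 GB = 108000.0000 Mb
rate = 108000.0000 / 5076.0000 = 21.2766 Mbps

21.2766 Mbps


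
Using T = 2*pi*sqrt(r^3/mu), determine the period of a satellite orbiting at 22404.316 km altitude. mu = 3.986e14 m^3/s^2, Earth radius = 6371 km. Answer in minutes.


r = 28775.3160 km = 2.8775316e+07 m
T = 2*pi*sqrt(r^3/mu) = 2*pi*sqrt(2.3826503e+22 / 3.986e14)
T = 48578.1950 s = 809.6366 min

809.6366 minutes


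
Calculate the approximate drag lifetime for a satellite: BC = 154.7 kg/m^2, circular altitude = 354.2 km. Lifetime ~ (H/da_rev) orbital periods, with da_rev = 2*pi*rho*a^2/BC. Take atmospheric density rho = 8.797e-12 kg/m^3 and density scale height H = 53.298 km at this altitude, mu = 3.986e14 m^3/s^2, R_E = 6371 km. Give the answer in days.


a = R_E + alt = 6725.2000 km = 6.7252e+06 m
da_rev = 2*pi*rho*a^2/BC = 2*pi*8.797e-12*(6.7252e+06)^2/154.7 = 16.159747 m per revolution
N = H/da_rev = 53298.0000 m / 16.159747 m = 3298.1952 revolutions
P = 2*pi*sqrt(a^3/mu) = 5488.6941 s
lifetime = N*P = 3298.1952 * 5488.6941 = 1.8102785e+07 s = 209.5230 days

209.5230 days


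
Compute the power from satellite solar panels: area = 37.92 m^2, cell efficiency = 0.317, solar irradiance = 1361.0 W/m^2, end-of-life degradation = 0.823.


P = area * eta * S * degradation
P = 37.92 * 0.317 * 1361.0 * 0.823
P = 13464.3549 W

13464.3549 W


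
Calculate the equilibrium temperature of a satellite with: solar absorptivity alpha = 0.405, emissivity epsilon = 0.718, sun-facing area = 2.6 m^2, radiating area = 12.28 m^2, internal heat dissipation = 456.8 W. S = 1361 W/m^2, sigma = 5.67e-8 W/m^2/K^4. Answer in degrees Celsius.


Numerator = alpha*S*A_sun + Q_int = 0.405*1361*2.6 + 456.8 = 1889.9330 W
Denominator = eps*sigma*A_rad = 0.718*5.67e-8*12.28 = 4.9992617e-07 W/K^4
T^4 = 3.7804242e+09 K^4
T = 247.9620 K = -25.1880 C

-25.1880 degrees Celsius


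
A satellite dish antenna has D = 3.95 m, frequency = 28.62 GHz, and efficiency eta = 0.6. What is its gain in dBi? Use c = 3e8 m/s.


lambda = c/f = 3e8 / 2.862e+10 = 0.01048218 m
G = eta*(pi*D/lambda)^2 = 0.6*(pi*3.95/0.01048218)^2
G = 840895.3220 (linear)
G = 10*log10(840895.3220) = 59.2474 dBi

59.2474 dBi


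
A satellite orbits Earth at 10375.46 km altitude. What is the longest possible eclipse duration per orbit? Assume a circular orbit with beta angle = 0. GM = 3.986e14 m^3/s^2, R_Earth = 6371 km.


r = 16746.4600 km
T = 359.4550 min
Eclipse fraction = arcsin(R_E/r)/pi = arcsin(6371.0000/16746.4600)/pi
= arcsin(0.3804386)/pi = 0.124227
Eclipse duration = 0.124227 * 359.4550 = 44.6540 min

44.6540 minutes


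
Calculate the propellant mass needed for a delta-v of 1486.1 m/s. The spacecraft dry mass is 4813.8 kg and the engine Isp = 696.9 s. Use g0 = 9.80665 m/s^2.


ve = Isp * g0 = 696.9 * 9.80665 = 6834.254385 m/s
mass ratio = exp(dv/ve) = exp(1486.1/6834.254385) = 1.24290172
m_prop = m_dry * (mr - 1) = 4813.8 * (1.24290172 - 1)
m_prop = 1169.2803 kg

1169.2803 kg


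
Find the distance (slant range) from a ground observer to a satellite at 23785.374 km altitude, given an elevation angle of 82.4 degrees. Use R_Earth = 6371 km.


h = 23785.374 km, el = 82.4 deg
d = -R_E*sin(el) + sqrt((R_E*sin(el))^2 + 2*R_E*h + h^2)
d = -6371.0000*sin(1.4382) + sqrt((6371.0000*0.9912155)^2 + 2*6371.0000*23785.374 + 23785.374^2)
d = 23829.5658 km

23829.5658 km


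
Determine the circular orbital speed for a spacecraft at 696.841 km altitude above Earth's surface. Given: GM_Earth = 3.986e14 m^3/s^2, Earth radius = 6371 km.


r = R_E + alt = 6371.0 + 696.841 = 7067.8410 km = 7.067841e+06 m
v = sqrt(mu/r) = sqrt(3.986e14 / 7.067841e+06) = 7509.7462 m/s = 7.5097 km/s

7.5097 km/s


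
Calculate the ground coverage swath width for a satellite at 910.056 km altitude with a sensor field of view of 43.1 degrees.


FOV = 43.1 deg = 0.7522369 rad
swath = 2 * alt * tan(FOV/2) = 2 * 910.056 * tan(0.3761185)
swath = 2 * 910.056 * 0.3949189
swath = 718.7966 km

718.7966 km


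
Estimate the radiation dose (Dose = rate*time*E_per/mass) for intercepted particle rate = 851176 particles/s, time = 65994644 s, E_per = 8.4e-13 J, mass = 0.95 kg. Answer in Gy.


Total energy deposited = rate * time * E_per
  = 851176 * 65994644 * 8.4e-13 = 47.1854 J
Dose = E_total / mass = 47.1854 / 0.95
Dose = 49.6688 Gy

49.6688 Gy


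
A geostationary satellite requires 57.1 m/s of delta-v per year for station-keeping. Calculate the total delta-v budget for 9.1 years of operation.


dV = rate * years = 57.1 * 9.1
dV = 519.6100 m/s

519.6100 m/s


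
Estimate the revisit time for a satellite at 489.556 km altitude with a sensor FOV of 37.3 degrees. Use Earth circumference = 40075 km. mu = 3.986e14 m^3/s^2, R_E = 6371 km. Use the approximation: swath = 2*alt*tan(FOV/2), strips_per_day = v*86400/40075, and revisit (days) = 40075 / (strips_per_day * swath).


swath = 2*489.556*tan(0.3255039) = 330.4591 km
v = sqrt(mu/r) = 7622.3518 m/s = 7.6224 km/s
strips/day = v*86400/40075 = 7.6224*86400/40075 = 16.4335
coverage/day = strips * swath = 16.4335 * 330.4591 = 5430.5884 km
revisit = 40075 / 5430.5884 = 7.3795 days

7.3795 days


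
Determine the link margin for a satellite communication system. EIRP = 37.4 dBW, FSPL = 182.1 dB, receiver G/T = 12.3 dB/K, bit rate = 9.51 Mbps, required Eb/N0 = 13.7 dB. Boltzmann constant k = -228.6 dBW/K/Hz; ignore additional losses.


C/N0 = EIRP - FSPL + G/T - k = 37.4 - 182.1 + 12.3 - (-228.6)
C/N0 = 96.2000 dB-Hz
R_b = 9.51 Mbps = 9.51e+06 bps -> 10*log10(R_b) = 69.7818 dB-Hz
Eb/N0 = C/N0 - 10*log10(R_b) = 96.2000 - 69.7818 = 26.4182 dB
Margin = Eb/N0 - Eb/N0_req = 26.4182 - 13.7 = 12.7182 dB (link closes)

12.7182 dB


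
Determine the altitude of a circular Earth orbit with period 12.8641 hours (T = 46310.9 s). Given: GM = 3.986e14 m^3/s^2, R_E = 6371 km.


T = 46310.9 s
r = (mu*T^2/(4*pi^2))^(1/3) = (3.986e14 * 46310.9^2 / (4*pi^2))^(1/3)
r = 2.7872847e+07 m = 27872.8472 km
alt = r - R_E = 27872.8472 - 6371 = 21501.8472 km

21501.8472 km


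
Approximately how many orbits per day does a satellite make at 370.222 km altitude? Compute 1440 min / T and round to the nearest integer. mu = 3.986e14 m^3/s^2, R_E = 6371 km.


r = 6.741222e+06 m
T = 2*pi*sqrt(r^3/mu) = 5508.3200 s = 91.8053 min
revs/day = 1440 / 91.8053 = 15.6854
Rounded: 16 revolutions per day

16 revolutions per day


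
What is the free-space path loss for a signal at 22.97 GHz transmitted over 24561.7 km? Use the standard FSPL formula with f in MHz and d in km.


f = 22.97 GHz = 22970.0000 MHz
d = 24561.7 km
FSPL = 32.44 + 20*log10(22970.0000) + 20*log10(24561.7)
FSPL = 32.44 + 87.2232 + 87.8052
FSPL = 207.4684 dB

207.4684 dB


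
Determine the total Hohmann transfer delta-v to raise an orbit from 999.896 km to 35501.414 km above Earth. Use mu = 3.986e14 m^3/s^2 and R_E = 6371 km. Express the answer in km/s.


r1 = 7370.8960 km = 7.370896e+06 m
r2 = 41872.4140 km = 4.1872414e+07 m
dv1 = sqrt(mu/r1)*(sqrt(2*r2/(r1+r2)) - 1) = 2236.1517 m/s
dv2 = sqrt(mu/r2)*(1 - sqrt(2*r1/(r1+r2))) = 1397.2204 m/s
total dv = |dv1| + |dv2| = 2236.1517 + 1397.2204 = 3633.3721 m/s = 3.6334 km/s

3.6334 km/s


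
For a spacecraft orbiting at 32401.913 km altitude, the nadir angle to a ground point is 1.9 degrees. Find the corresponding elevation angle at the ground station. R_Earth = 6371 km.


r = R_E + alt = 38772.9130 km
Law of sines in the satellite / Earth-center / ground-point triangle:
  sin(nadir)/R_E = sin(90 + el)/r  =>  cos(el) = (r/R_E)*sin(nadir)
cos(el) = (38772.9130 / 6371.0000) * sin(1.9 deg) = 0.2017772
el = arccos(0.2017772) = 78.3591 deg
(Earth-central angle = 90 - nadir - el = 9.7409 deg)

78.3591 degrees


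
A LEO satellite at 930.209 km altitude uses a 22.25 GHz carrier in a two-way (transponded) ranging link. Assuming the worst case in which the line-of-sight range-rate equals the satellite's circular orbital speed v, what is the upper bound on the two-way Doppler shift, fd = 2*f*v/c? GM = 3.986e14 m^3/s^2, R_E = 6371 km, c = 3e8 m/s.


r = 7.301209e+06 m
v = sqrt(mu/r) = 7388.7548 m/s (worst-case radial velocity)
f = 22.25 GHz = 2.225e+10 Hz
fd = 2*f*v/c = 2*2.225e+10*7388.7548/3.0e+08
fd = 1.0959986e+06 Hz

1.0960e+06 Hz


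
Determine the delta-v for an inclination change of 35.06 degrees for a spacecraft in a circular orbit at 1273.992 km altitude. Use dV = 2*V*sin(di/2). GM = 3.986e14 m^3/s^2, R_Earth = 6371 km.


r = 7644.9920 km = 7.644992e+06 m
V = sqrt(mu/r) = 7220.7138 m/s
di = 35.06 deg = 0.6119124 rad
dV = 2*V*sin(di/2) = 2*7220.7138*sin(0.3059562)
dV = 4349.8320 m/s = 4.3498 km/s

4.3498 km/s


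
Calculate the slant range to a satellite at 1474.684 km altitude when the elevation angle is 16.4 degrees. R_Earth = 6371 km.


h = 1474.684 km, el = 16.4 deg
d = -R_E*sin(el) + sqrt((R_E*sin(el))^2 + 2*R_E*h + h^2)
d = -6371.0000*sin(0.286234) + sqrt((6371.0000*0.2823415)^2 + 2*6371.0000*1474.684 + 1474.684^2)
d = 3120.6323 km

3120.6323 km


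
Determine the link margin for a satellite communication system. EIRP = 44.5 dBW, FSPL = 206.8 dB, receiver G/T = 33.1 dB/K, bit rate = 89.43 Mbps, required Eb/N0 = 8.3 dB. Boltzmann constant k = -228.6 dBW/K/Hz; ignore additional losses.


C/N0 = EIRP - FSPL + G/T - k = 44.5 - 206.8 + 33.1 - (-228.6)
C/N0 = 99.4000 dB-Hz
R_b = 89.43 Mbps = 8.943e+07 bps -> 10*log10(R_b) = 79.5148 dB-Hz
Eb/N0 = C/N0 - 10*log10(R_b) = 99.4000 - 79.5148 = 19.8852 dB
Margin = Eb/N0 - Eb/N0_req = 19.8852 - 8.3 = 11.5852 dB (link closes)

11.5852 dB


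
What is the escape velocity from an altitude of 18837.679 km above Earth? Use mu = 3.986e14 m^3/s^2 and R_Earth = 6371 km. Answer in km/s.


r = 6371.0 + 18837.679 = 25208.6790 km = 2.5208679e+07 m
v_esc = sqrt(2*mu/r) = sqrt(2*3.986e14 / 2.5208679e+07)
v_esc = 5623.5246 m/s = 5.6235 km/s

5.6235 km/s


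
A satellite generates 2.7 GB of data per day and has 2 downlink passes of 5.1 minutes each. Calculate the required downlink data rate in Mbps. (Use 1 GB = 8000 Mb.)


total contact time = 2 * 5.1 * 60 = 612.0000 s
data = 2.7 GB = 21600.0000 Mb
rate = 21600.0000 / 612.0000 = 35.2941 Mbps

35.2941 Mbps


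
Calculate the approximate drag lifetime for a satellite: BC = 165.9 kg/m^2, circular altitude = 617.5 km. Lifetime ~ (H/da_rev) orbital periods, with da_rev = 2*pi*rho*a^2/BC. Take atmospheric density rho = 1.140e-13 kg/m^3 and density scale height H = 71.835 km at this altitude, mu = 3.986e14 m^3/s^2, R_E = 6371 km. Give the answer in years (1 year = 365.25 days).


a = R_E + alt = 6988.5000 km = 6.9885e+06 m
da_rev = 2*pi*rho*a^2/BC = 2*pi*1.140e-13*(6.9885e+06)^2/165.9 = 0.210865861 m per revolution
N = H/da_rev = 71835.0000 m / 0.210865861 m = 340666.8097 revolutions
P = 2*pi*sqrt(a^3/mu) = 5814.1626 s
lifetime = N*P = 340666.8097 * 5814.1626 = 1.9806922e+09 s = 22924.6786 days
years = 22924.6786 / 365.25 = 62.7643 years

62.7643 years


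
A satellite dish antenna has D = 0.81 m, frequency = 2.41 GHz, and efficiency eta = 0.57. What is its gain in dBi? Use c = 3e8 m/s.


lambda = c/f = 3e8 / 2.41e+09 = 0.1244813 m
G = eta*(pi*D/lambda)^2 = 0.57*(pi*0.81/0.1244813)^2
G = 238.1970 (linear)
G = 10*log10(238.1970) = 23.7694 dBi

23.7694 dBi


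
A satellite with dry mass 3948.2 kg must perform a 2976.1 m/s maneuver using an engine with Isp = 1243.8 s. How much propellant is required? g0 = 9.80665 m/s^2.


ve = Isp * g0 = 1243.8 * 9.80665 = 12197.511270 m/s
mass ratio = exp(dv/ve) = exp(2976.1/12197.511270) = 1.27633463
m_prop = m_dry * (mr - 1) = 3948.2 * (1.27633463 - 1)
m_prop = 1091.0244 kg

1091.0244 kg


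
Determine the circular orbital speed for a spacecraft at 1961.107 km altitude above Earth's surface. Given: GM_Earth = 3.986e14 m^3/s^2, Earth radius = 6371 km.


r = R_E + alt = 6371.0 + 1961.107 = 8332.1070 km = 8.332107e+06 m
v = sqrt(mu/r) = sqrt(3.986e14 / 8.332107e+06) = 6916.5772 m/s = 6.9166 km/s

6.9166 km/s


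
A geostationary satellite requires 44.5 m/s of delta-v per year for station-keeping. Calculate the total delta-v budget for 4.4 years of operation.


dV = rate * years = 44.5 * 4.4
dV = 195.8000 m/s

195.8000 m/s


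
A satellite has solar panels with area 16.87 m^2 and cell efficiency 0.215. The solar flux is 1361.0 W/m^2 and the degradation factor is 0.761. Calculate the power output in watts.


P = area * eta * S * degradation
P = 16.87 * 0.215 * 1361.0 * 0.761
P = 3756.6119 W

3756.6119 W


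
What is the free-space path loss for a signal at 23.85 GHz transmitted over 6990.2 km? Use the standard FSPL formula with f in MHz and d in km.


f = 23.85 GHz = 23850.0000 MHz
d = 6990.2 km
FSPL = 32.44 + 20*log10(23850.0000) + 20*log10(6990.2)
FSPL = 32.44 + 87.5498 + 76.8898
FSPL = 196.8796 dB

196.8796 dB


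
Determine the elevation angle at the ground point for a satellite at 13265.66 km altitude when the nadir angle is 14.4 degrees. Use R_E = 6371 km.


r = R_E + alt = 19636.6600 km
Law of sines in the satellite / Earth-center / ground-point triangle:
  sin(nadir)/R_E = sin(90 + el)/r  =>  cos(el) = (r/R_E)*sin(nadir)
cos(el) = (19636.6600 / 6371.0000) * sin(14.4 deg) = 0.7665106
el = arccos(0.7665106) = 39.9584 deg
(Earth-central angle = 90 - nadir - el = 35.6416 deg)

39.9584 degrees


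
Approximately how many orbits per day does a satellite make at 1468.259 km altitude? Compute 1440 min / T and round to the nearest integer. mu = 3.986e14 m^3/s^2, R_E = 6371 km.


r = 7.839259e+06 m
T = 2*pi*sqrt(r^3/mu) = 6907.5453 s = 115.1258 min
revs/day = 1440 / 115.1258 = 12.5081
Rounded: 13 revolutions per day

13 revolutions per day


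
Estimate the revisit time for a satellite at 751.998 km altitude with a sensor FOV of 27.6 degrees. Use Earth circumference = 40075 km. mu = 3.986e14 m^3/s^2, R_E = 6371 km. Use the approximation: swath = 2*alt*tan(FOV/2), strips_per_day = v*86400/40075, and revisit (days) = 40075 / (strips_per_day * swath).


swath = 2*751.998*tan(0.2408554) = 369.4168 km
v = sqrt(mu/r) = 7480.6138 m/s = 7.4806 km/s
strips/day = v*86400/40075 = 7.4806*86400/40075 = 16.1279
coverage/day = strips * swath = 16.1279 * 369.4168 = 5957.9129 km
revisit = 40075 / 5957.9129 = 6.7263 days

6.7263 days


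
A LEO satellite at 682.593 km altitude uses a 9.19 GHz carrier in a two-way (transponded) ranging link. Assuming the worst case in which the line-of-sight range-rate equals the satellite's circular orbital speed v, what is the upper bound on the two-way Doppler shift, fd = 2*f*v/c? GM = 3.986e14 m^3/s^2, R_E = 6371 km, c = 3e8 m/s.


r = 7.053593e+06 m
v = sqrt(mu/r) = 7517.3271 m/s (worst-case radial velocity)
f = 9.19 GHz = 9.19e+09 Hz
fd = 2*f*v/c = 2*9.19e+09*7517.3271/3.0e+08
fd = 460561.5745 Hz

460561.5745 Hz


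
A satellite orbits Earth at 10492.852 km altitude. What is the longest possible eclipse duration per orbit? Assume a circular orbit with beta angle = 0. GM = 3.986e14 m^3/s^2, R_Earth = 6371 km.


r = 16863.8520 km
T = 363.2412 min
Eclipse fraction = arcsin(R_E/r)/pi = arcsin(6371.0000/16863.8520)/pi
= arcsin(0.3777903)/pi = 0.123316
Eclipse duration = 0.123316 * 363.2412 = 44.7934 min

44.7934 minutes


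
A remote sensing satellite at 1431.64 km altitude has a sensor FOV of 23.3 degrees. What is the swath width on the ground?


FOV = 23.3 deg = 0.4066617 rad
swath = 2 * alt * tan(FOV/2) = 2 * 1431.64 * tan(0.2033309)
swath = 2 * 1431.64 * 0.2061801
swath = 590.3514 km

590.3514 km


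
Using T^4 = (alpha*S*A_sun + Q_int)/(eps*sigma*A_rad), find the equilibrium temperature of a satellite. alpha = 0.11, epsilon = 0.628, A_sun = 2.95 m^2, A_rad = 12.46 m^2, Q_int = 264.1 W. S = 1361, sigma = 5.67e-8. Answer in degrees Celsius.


Numerator = alpha*S*A_sun + Q_int = 0.11*1361*2.95 + 264.1 = 705.7445 W
Denominator = eps*sigma*A_rad = 0.628*5.67e-8*12.46 = 4.436707e-07 W/K^4
T^4 = 1.5906944e+09 K^4
T = 199.7086 K = -73.4414 C

-73.4414 degrees Celsius


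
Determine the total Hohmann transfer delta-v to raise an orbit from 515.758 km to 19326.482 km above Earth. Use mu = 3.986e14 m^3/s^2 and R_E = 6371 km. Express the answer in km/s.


r1 = 6886.7580 km = 6.886758e+06 m
r2 = 25697.4820 km = 2.5697482e+07 m
dv1 = sqrt(mu/r1)*(sqrt(2*r2/(r1+r2)) - 1) = 1946.8770 m/s
dv2 = sqrt(mu/r2)*(1 - sqrt(2*r1/(r1+r2))) = 1377.8307 m/s
total dv = |dv1| + |dv2| = 1946.8770 + 1377.8307 = 3324.7077 m/s = 3.3247 km/s

3.3247 km/s


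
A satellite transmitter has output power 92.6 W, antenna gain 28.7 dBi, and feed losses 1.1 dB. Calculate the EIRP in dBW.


Pt = 92.6 W = 19.6661 dBW
EIRP = Pt_dBW + Gt - losses = 19.6661 + 28.7 - 1.1 = 47.2661 dBW

47.2661 dBW


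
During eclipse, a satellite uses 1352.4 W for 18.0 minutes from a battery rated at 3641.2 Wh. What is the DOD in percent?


E_used = P * t / 60 = 1352.4 * 18.0 / 60 = 405.7200 Wh
DOD = E_used / E_total * 100 = 405.7200 / 3641.2 * 100
DOD = 11.1425 %

11.1425 %


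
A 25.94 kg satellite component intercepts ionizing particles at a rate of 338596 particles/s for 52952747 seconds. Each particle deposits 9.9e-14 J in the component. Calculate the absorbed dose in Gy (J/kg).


Total energy deposited = rate * time * E_per
  = 338596 * 52952747 * 9.9e-14 = 1.7750 J
Dose = E_total / mass = 1.7750 / 25.94
Dose = 0.06842827 Gy

0.0684 Gy


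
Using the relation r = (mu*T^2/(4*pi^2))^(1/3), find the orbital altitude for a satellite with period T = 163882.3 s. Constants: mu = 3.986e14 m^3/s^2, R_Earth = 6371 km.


T = 163882.3 s
r = (mu*T^2/(4*pi^2))^(1/3) = (3.986e14 * 163882.3^2 / (4*pi^2))^(1/3)
r = 6.4726266e+07 m = 64726.2659 km
alt = r - R_E = 64726.2659 - 6371 = 58355.2659 km

58355.2659 km


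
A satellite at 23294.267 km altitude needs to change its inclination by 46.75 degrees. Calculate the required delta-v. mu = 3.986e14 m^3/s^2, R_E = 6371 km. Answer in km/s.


r = 29665.2670 km = 2.9665267e+07 m
V = sqrt(mu/r) = 3665.5953 m/s
di = 46.75 deg = 0.8159414 rad
dV = 2*V*sin(di/2) = 2*3665.5953*sin(0.4079707)
dV = 2908.6309 m/s = 2.9086 km/s

2.9086 km/s


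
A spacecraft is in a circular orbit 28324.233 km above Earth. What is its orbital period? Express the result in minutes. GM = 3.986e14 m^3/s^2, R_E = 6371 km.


r = 34695.2330 km = 3.4695233e+07 m
T = 2*pi*sqrt(r^3/mu) = 2*pi*sqrt(4.1764706e+22 / 3.986e14)
T = 64315.5420 s = 1071.9257 min

1071.9257 minutes


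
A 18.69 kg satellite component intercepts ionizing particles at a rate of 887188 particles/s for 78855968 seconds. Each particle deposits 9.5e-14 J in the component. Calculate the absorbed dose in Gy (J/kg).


Total energy deposited = rate * time * E_per
  = 887188 * 78855968 * 9.5e-14 = 6.6462 J
Dose = E_total / mass = 6.6462 / 18.69
Dose = 0.3556023 Gy

0.3556 Gy


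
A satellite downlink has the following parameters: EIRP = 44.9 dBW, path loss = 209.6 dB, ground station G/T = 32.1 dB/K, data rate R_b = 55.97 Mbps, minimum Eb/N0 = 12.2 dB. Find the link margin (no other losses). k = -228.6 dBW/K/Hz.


C/N0 = EIRP - FSPL + G/T - k = 44.9 - 209.6 + 32.1 - (-228.6)
C/N0 = 96.0000 dB-Hz
R_b = 55.97 Mbps = 5.597e+07 bps -> 10*log10(R_b) = 77.4796 dB-Hz
Eb/N0 = C/N0 - 10*log10(R_b) = 96.0000 - 77.4796 = 18.5204 dB
Margin = Eb/N0 - Eb/N0_req = 18.5204 - 12.2 = 6.3204 dB (link closes)

6.3204 dB


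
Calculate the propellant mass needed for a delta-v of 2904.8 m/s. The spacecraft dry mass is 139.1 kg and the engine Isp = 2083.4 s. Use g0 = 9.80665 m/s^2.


ve = Isp * g0 = 2083.4 * 9.80665 = 20431.174610 m/s
mass ratio = exp(dv/ve) = exp(2904.8/20431.174610) = 1.15277824
m_prop = m_dry * (mr - 1) = 139.1 * (1.15277824 - 1)
m_prop = 21.2515 kg

21.2515 kg


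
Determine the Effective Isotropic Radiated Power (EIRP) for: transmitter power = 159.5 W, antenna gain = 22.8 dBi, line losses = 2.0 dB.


Pt = 159.5 W = 22.0276 dBW
EIRP = Pt_dBW + Gt - losses = 22.0276 + 22.8 - 2.0 = 42.8276 dBW

42.8276 dBW


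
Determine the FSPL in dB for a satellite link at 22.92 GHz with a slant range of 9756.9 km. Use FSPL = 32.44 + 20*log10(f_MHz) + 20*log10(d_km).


f = 22.92 GHz = 22920.0000 MHz
d = 9756.9 km
FSPL = 32.44 + 20*log10(22920.0000) + 20*log10(9756.9)
FSPL = 32.44 + 87.2043 + 79.7862
FSPL = 199.4305 dB

199.4305 dB


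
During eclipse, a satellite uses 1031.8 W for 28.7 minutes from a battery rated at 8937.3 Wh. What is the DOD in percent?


E_used = P * t / 60 = 1031.8 * 28.7 / 60 = 493.5443 Wh
DOD = E_used / E_total * 100 = 493.5443 / 8937.3 * 100
DOD = 5.5223 %

5.5223 %


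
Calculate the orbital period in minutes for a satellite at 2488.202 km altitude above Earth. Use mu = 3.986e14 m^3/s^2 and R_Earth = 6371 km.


r = 8859.2020 km = 8.859202e+06 m
T = 2*pi*sqrt(r^3/mu) = 2*pi*sqrt(6.9531854e+20 / 3.986e14)
T = 8298.5674 s = 138.3095 min

138.3095 minutes


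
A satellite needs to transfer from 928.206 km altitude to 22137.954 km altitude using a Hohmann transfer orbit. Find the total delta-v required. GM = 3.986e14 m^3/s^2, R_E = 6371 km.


r1 = 7299.2060 km = 7.299206e+06 m
r2 = 28508.9540 km = 2.8508954e+07 m
dv1 = sqrt(mu/r1)*(sqrt(2*r2/(r1+r2)) - 1) = 1935.1591 m/s
dv2 = sqrt(mu/r2)*(1 - sqrt(2*r1/(r1+r2))) = 1351.7137 m/s
total dv = |dv1| + |dv2| = 1935.1591 + 1351.7137 = 3286.8728 m/s = 3.2869 km/s

3.2869 km/s


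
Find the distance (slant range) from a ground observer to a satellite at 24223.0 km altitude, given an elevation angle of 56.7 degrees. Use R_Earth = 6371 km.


h = 24223.0 km, el = 56.7 deg
d = -R_E*sin(el) + sqrt((R_E*sin(el))^2 + 2*R_E*h + h^2)
d = -6371.0000*sin(0.9896017) + sqrt((6371.0000*0.8358074)^2 + 2*6371.0000*24223.0 + 24223.0^2)
d = 25068.4597 km

25068.4597 km


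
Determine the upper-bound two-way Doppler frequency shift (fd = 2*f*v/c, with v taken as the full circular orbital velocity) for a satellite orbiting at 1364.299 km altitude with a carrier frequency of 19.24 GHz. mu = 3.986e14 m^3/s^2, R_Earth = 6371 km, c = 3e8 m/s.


r = 7.735299e+06 m
v = sqrt(mu/r) = 7178.4403 m/s (worst-case radial velocity)
f = 19.24 GHz = 1.924e+10 Hz
fd = 2*f*v/c = 2*1.924e+10*7178.4403/3.0e+08
fd = 920754.6123 Hz

920754.6123 Hz


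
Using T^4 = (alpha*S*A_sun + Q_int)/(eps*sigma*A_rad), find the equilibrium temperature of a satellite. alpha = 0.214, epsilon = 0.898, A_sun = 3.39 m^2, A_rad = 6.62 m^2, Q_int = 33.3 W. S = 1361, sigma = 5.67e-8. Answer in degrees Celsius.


Numerator = alpha*S*A_sun + Q_int = 0.214*1361*3.39 + 33.3 = 1020.6511 W
Denominator = eps*sigma*A_rad = 0.898*5.67e-8*6.62 = 3.3706789e-07 W/K^4
T^4 = 3.0280281e+09 K^4
T = 234.5795 K = -38.5705 C

-38.5705 degrees Celsius


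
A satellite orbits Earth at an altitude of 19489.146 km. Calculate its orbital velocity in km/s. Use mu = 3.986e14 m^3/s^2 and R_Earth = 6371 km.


r = R_E + alt = 6371.0 + 19489.146 = 25860.1460 km = 2.5860146e+07 m
v = sqrt(mu/r) = sqrt(3.986e14 / 2.5860146e+07) = 3926.0259 m/s = 3.9260 km/s

3.9260 km/s


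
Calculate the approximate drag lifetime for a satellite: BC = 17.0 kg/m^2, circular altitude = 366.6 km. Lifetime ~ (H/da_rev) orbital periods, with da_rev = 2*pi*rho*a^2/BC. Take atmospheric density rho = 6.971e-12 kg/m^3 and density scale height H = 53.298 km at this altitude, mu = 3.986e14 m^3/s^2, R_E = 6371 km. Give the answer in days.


a = R_E + alt = 6737.6000 km = 6.7376e+06 m
da_rev = 2*pi*rho*a^2/BC = 2*pi*6.971e-12*(6.7376e+06)^2/17.0 = 116.959763 m per revolution
N = H/da_rev = 53298.0000 m / 116.959763 m = 455.6952 revolutions
P = 2*pi*sqrt(a^3/mu) = 5503.8813 s
lifetime = N*P = 455.6952 * 5503.8813 = 2.5080922e+06 s = 29.0288 days

29.0288 days


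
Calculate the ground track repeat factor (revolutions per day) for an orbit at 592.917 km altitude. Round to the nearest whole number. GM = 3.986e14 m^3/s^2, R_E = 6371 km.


r = 6.963917e+06 m
T = 2*pi*sqrt(r^3/mu) = 5783.5115 s = 96.3919 min
revs/day = 1440 / 96.3919 = 14.9390
Rounded: 15 revolutions per day

15 revolutions per day


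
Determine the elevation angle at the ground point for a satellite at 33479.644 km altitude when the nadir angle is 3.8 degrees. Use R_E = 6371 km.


r = R_E + alt = 39850.6440 km
Law of sines in the satellite / Earth-center / ground-point triangle:
  sin(nadir)/R_E = sin(90 + el)/r  =>  cos(el) = (r/R_E)*sin(nadir)
cos(el) = (39850.6440 / 6371.0000) * sin(3.8 deg) = 0.4145437
el = arccos(0.4145437) = 65.5094 deg
(Earth-central angle = 90 - nadir - el = 20.6906 deg)

65.5094 degrees
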